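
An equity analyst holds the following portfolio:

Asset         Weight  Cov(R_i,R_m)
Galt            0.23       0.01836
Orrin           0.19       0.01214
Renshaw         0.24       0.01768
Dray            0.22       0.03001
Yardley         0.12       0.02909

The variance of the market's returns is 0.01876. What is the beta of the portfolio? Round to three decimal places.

β_Galt = 0.01836 / 0.01876 = 0.9787
β_Orrin = 0.01214 / 0.01876 = 0.6471
β_Renshaw = 0.01768 / 0.01876 = 0.9424
β_Dray = 0.03001 / 0.01876 = 1.5997
β_Yardley = 0.02909 / 0.01876 = 1.5506
β_P = Σ w_i β_i = 0.23×0.9787 + 0.19×0.6471 + 0.24×0.9424 + 0.22×1.5997 + 0.12×1.5506 = 1.1122

1.112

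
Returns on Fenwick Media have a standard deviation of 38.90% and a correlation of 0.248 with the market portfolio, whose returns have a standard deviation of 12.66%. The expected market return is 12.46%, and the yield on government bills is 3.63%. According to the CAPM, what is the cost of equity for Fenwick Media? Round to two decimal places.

β = ρ × σ_i / σ_m = 0.248 × 38.90% / 12.66% = 0.7620
MRP = 12.46% − 3.63% = 8.83%
E(R) = 3.63% + 0.7620 × 8.83% = 10.36%

10.36%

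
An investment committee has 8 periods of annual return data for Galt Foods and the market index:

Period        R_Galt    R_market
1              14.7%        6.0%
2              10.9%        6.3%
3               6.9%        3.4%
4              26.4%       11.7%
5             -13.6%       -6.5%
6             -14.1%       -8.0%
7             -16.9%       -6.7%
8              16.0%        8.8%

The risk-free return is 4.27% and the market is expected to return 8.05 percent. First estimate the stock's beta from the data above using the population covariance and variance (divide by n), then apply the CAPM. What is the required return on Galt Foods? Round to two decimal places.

Mean R_i = (14.7 + 10.9 + 6.9 + 26.4 − 13.6 − 14.1 − 16.9 + 16.0) / 8 = 3.7875%
Mean R_m = (6.0 + 6.3 + 3.4 + 11.7 − 6.5 − 8.0 − 6.7 + 8.8) / 8 = 1.8750%
Σ(R_i − R̄_i)(R_m − R̄_m) = 887.6275  ⇒  Cov = 887.6275 / 8 = 110.9534
Σ(R_m − R̄_m)² = 424.5950  ⇒  Var(R_m) = 424.5950 / 8 = 53.0744
β = Cov / Var(R_m) = 110.9534 / 53.0744 = 2.0905
MRP = 8.05% − 4.27% = 3.78%
E(R) = R_f + β × MRP = 4.27% + 2.0905 × 3.78% = 12.17%

12.17%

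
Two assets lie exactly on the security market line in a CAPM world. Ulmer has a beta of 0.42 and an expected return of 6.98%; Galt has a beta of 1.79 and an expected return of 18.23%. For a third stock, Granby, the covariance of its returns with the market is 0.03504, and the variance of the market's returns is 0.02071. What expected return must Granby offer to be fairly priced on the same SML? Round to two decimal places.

17.42%

MRP = (18.23% − 6.98%) / (1.79 − 0.42) = 8.2117%
R_f = 6.98% − 0.42 × 8.2117% = 3.5311%
β_Granby = Cov / Var(R_m) = 0.03504 / 0.02071 = 1.6919
E(R_Granby) = R_f + β × MRP = 3.5311% + 1.6919 × 8.2117% = 17.42%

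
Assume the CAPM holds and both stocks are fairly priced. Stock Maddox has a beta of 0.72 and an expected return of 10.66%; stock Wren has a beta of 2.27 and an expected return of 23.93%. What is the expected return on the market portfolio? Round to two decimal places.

13.06%

Both satisfy E(R) = R_f + β·MRP, so the slope of the SML is
MRP = (23.93% − 10.66%) / (2.27 − 0.72) = 13.27% / 1.55 = 8.5613%
R_f = E(R_Maddox) − β_Maddox·MRP = 10.66% − 0.72 × 8.5613% = 4.4959%
E(R_m) = R_f + MRP = 4.4959% + 8.5613% = 13.06%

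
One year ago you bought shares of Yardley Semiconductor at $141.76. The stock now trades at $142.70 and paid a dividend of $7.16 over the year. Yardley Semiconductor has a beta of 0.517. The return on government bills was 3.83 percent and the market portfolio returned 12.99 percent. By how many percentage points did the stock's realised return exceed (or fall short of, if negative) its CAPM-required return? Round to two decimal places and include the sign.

-2.85%

Realised HPR = (P1 + D1 − P0) / P0 = (142.70 + 7.16 − 141.76) / 141.76 = 8.10 / 141.76 = 5.7139%
MRP = 12.99% − 3.83% = 9.16%
CAPM required = R_f + β·MRP = 3.83% + 0.517 × 9.16% = 8.56572%
α = realised − required = 5.7139% − 8.56572% = -2.85%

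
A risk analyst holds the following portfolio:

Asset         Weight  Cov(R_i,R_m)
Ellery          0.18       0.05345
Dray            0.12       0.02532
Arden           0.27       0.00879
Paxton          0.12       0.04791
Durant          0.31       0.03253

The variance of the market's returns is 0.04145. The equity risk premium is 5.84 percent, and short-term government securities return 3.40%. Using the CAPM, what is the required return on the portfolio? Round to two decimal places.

7.75%

β_Ellery = 0.05345 / 0.04145 = 1.2895
β_Dray = 0.02532 / 0.04145 = 0.6109
β_Arden = 0.00879 / 0.04145 = 0.2121
β_Paxton = 0.04791 / 0.04145 = 1.1559
β_Durant = 0.03253 / 0.04145 = 0.7848
β_P = Σ w_i β_i = 0.18×1.2895 + 0.12×0.6109 + 0.27×0.2121 + 0.12×1.1559 + 0.31×0.7848 = 0.7447
E(R_P) = R_f + β_P × MRP = 3.40% + 0.7447 × 5.84% = 7.75%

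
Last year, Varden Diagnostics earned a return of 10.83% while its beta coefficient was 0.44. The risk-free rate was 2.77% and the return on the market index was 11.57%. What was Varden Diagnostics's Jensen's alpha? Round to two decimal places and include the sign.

+4.19%

Market excess return = 11.57% − 2.77% = 8.80%
CAPM benchmark = R_f + β(R_m − R_f) = 2.77% + 0.44 × 8.80% = 6.6420%
α = actual − benchmark = 10.83% − 6.6420% = +4.19%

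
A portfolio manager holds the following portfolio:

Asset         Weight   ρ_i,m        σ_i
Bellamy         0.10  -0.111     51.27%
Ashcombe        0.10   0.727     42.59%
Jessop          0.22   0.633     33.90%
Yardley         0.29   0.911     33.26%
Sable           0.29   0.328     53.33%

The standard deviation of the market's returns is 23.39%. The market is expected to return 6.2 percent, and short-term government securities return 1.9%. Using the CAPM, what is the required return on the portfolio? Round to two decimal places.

5.78%

β_Bellamy = -0.111 × 51.27% / 23.39% = -0.2433
β_Ashcombe = 0.727 × 42.59% / 23.39% = 1.3238
β_Jessop = 0.633 × 33.90% / 23.39% = 0.9174
β_Yardley = 0.911 × 33.26% / 23.39% = 1.2954
β_Sable = 0.328 × 53.33% / 23.39% = 0.7479
β_P = Σ w_i β_i = 0.10×-0.2433 + 0.10×1.3238 + 0.22×0.9174 + 0.29×1.2954 + 0.29×0.7479 = 0.9024
MRP = 6.2% − 1.9% = 4.30%
E(R_P) = R_f + β_P × MRP = 1.9% + 0.9024 × 4.3% = 5.78%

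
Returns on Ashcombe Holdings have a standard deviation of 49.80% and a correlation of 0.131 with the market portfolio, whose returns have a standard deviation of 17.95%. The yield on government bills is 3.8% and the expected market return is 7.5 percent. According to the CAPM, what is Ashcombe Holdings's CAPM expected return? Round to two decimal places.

5.14%

β = ρ × σ_i / σ_m = 0.131 × 49.80% / 17.95% = 0.3634
MRP = 7.5% − 3.8% = 3.70%
E(R) = 3.8% + 0.3634 × 3.7% = 5.14%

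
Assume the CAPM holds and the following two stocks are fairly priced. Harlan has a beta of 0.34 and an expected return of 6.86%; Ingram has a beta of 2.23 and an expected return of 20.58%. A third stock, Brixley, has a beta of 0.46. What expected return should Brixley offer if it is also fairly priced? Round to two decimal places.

MRP (SML slope) = (20.58% − 6.86%) / (2.23 − 0.34) = 13.72% / 1.89 = 7.2593%
R_f (intercept) = 6.86% − 0.34 × 7.2593% = 4.3918%
E(R_Brixley) = R_f + β × MRP = 4.3918% + 0.46 × 7.2593% = 7.73%

7.73%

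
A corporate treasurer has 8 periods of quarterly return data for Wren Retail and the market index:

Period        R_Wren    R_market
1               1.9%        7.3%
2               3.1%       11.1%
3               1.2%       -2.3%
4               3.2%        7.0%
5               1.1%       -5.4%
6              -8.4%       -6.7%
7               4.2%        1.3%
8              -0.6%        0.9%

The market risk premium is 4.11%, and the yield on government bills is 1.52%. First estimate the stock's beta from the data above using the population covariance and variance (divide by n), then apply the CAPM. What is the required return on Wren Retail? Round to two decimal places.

3.16%

Mean R_i = (1.9 + 3.1 + 1.2 + 3.2 + 1.1 − 8.4 + 4.2 − 0.6) / 8 = 0.7125%
Mean R_m = (7.3 + 11.1 − 2.3 + 7.0 − 5.4 − 6.7 + 1.3 + 0.9) / 8 = 1.6500%
Σ(R_i − R̄_i)(R_m − R̄_m) = 113.7750  ⇒  Cov = 113.7750 / 8 = 14.2219
Σ(R_m − R̄_m)² = 285.5600  ⇒  Var(R_m) = 285.5600 / 8 = 35.6950
β = Cov / Var(R_m) = 14.2219 / 35.6950 = 0.3984
E(R) = R_f + β × MRP = 1.52% + 0.3984 × 4.11% = 3.16%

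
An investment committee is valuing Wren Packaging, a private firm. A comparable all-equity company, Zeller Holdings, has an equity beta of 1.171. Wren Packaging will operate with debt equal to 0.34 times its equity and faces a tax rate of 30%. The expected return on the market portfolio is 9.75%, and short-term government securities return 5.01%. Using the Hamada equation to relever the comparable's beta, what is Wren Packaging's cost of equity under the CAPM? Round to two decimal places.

β_L = β_U × [1 + (1 − t)(D/E)] = 1.171 × [1 + (1 − 0.30) × 0.34]
    = 1.171 × [1 + 0.70 × 0.34] = 1.171 × 1.2380 = 1.4497
MRP = 9.75% − 5.01% = 4.74%
E(R) = R_f + β_L × MRP = 5.01% + 1.4497 × 4.74% = 11.88%

11.88%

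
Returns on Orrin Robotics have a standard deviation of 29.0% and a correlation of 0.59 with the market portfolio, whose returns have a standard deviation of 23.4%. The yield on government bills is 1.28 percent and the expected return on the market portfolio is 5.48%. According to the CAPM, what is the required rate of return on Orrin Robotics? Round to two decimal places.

4.35%

β = ρ × σ_i / σ_m = 0.59 × 29.0% / 23.4% = 0.7312
MRP = 5.48% − 1.28% = 4.20%
E(R) = 1.28% + 0.7312 × 4.20% = 4.35%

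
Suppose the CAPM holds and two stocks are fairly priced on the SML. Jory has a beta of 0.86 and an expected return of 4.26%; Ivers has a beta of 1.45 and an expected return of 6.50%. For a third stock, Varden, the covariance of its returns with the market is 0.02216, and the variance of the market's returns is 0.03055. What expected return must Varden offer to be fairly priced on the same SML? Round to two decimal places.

3.75%

MRP = (6.50% − 4.26%) / (1.45 − 0.86) = 3.7966%
R_f = 4.26% − 0.86 × 3.7966% = 0.9949%
β_Varden = Cov / Var(R_m) = 0.02216 / 0.03055 = 0.7254
E(R_Varden) = R_f + β × MRP = 0.9949% + 0.7254 × 3.7966% = 3.75%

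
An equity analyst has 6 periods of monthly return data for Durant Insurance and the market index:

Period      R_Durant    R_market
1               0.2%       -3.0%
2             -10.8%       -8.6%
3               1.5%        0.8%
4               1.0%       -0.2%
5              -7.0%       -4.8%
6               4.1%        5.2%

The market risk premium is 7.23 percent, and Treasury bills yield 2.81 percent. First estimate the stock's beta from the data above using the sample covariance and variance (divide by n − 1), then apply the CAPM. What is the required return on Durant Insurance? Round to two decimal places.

Mean R_i = (0.2 − 10.8 + 1.5 + 1.0 − 7.0 + 4.1) / 6 = -1.8333%
Mean R_m = (-3.0 − 8.6 + 0.8 − 0.2 − 4.8 + 5.2) / 6 = -1.7667%
Σ(R_i − R̄_i)(R_m − R̄_m) = 128.7667  ⇒  Cov = 128.7667 / 5 = 25.7533
Σ(R_m − R̄_m)² = 114.9933  ⇒  Var(R_m) = 114.9933 / 5 = 22.9987
β = Cov / Var(R_m) = 25.7533 / 22.9987 = 1.1198
E(R) = R_f + β × MRP = 2.81% + 1.1198 × 7.23% = 10.91%

10.91%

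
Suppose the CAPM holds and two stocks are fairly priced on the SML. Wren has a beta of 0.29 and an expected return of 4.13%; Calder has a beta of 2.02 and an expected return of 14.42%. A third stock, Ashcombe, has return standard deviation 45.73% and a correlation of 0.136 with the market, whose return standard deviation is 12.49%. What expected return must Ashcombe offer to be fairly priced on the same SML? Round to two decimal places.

MRP = (14.42% − 4.13%) / (2.02 − 0.29) = 5.9480%
R_f = 4.13% − 0.29 × 5.9480% = 2.4051%
β_Ashcombe = ρ·σ_i/σ_m = 0.136 × 45.73 / 12.49 = 0.4979
E(R_Ashcombe) = R_f + β × MRP = 2.4051% + 0.4979 × 5.9480% = 5.37%

5.37%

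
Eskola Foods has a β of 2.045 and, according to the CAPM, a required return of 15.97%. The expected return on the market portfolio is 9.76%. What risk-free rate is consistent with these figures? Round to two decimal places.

3.82%

E(R) = R_f + β(E(R_m) − R_f) = R_f(1 − β) + β·E(R_m)
15.97% = R_f × (1 − 2.045) + 2.045 × 9.76%
15.97% = R_f × -1.045 + 19.95920%
R_f = (15.97% − 19.95920%) / -1.045 = 3.82%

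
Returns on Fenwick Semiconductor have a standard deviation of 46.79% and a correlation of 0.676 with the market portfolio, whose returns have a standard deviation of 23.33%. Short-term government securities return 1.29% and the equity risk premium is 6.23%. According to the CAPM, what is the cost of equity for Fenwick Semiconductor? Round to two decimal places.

β = ρ × σ_i / σ_m = 0.676 × 46.79% / 23.33% = 1.3558
E(R) = 1.29% + 1.3558 × 6.23% = 9.74%

9.74%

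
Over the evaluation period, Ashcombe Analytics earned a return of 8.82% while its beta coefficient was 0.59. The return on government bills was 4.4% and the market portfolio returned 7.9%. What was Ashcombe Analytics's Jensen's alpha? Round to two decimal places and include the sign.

Market excess return = 7.9% − 4.4% = 3.50%
CAPM benchmark = R_f + β(R_m − R_f) = 4.4% + 0.59 × 3.5% = 6.4650%
α = actual − benchmark = 8.82% − 6.4650% = +2.36%

+2.36%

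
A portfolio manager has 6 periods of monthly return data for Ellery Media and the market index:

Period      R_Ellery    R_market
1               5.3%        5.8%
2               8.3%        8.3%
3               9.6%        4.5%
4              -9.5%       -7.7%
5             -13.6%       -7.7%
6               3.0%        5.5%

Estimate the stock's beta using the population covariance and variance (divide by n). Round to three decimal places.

Mean R_i = (5.3 + 8.3 + 9.6 − 9.5 − 13.6 + 3.0) / 6 = 0.5167%
Mean R_m = (5.8 + 8.3 + 4.5 − 7.7 − 7.7 + 5.5) / 6 = 1.4500%
Σ(R_i − R̄_i)(R_m − R̄_m) = 332.7050  ⇒  Cov = 332.7050 / 6 = 55.4508
Σ(R_m − R̄_m)² = 258.9950  ⇒  Var(R_m) = 258.9950 / 6 = 43.1658
β = Cov / Var(R_m) = 55.4508 / 43.1658 = 1.2846

1.285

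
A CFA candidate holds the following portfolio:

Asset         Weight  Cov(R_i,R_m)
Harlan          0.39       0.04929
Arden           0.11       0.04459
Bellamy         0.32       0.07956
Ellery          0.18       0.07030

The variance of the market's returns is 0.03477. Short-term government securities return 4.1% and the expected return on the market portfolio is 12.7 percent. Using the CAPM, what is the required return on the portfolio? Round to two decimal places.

β_Harlan = 0.04929 / 0.03477 = 1.4176
β_Arden = 0.04459 / 0.03477 = 1.2824
β_Bellamy = 0.07956 / 0.03477 = 2.2882
β_Ellery = 0.07030 / 0.03477 = 2.0219
β_P = Σ w_i β_i = 0.39×1.4176 + 0.11×1.2824 + 0.32×2.2882 + 0.18×2.0219 = 1.7901
MRP = 12.7% − 4.1% = 8.60%
E(R_P) = R_f + β_P × MRP = 4.1% + 1.7901 × 8.6% = 19.49%

19.49%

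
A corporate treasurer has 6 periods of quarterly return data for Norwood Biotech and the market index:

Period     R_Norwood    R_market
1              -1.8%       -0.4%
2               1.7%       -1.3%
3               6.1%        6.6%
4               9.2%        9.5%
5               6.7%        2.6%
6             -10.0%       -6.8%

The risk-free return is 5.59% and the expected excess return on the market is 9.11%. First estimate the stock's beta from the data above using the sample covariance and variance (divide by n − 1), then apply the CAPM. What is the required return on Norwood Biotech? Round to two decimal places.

15.77%

Mean R_i = (-1.8 + 1.7 + 6.1 + 9.2 + 6.7 − 10.0) / 6 = 1.9833%
Mean R_m = (-0.4 − 1.3 + 6.6 + 9.5 + 2.6 − 6.8) / 6 = 1.7000%
Σ(R_i − R̄_i)(R_m − R̄_m) = 191.3600  ⇒  Cov = 191.3600 / 5 = 38.2720
Σ(R_m − R̄_m)² = 171.3200  ⇒  Var(R_m) = 171.3200 / 5 = 34.2640
β = Cov / Var(R_m) = 38.2720 / 34.2640 = 1.1170
E(R) = R_f + β × MRP = 5.59% + 1.1170 × 9.11% = 15.77%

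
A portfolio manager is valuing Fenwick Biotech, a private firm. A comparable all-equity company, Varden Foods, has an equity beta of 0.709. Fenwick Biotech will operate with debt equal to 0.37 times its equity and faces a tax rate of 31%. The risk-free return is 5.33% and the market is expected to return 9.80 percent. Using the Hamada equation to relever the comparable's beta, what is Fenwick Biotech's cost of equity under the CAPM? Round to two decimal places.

β_L = β_U × [1 + (1 − t)(D/E)] = 0.709 × [1 + (1 − 0.31) × 0.37]
    = 0.709 × [1 + 0.69 × 0.37] = 0.709 × 1.2553 = 0.8900
MRP = 9.80% − 5.33% = 4.47%
E(R) = R_f + β_L × MRP = 5.33% + 0.8900 × 4.47% = 9.31%

9.31%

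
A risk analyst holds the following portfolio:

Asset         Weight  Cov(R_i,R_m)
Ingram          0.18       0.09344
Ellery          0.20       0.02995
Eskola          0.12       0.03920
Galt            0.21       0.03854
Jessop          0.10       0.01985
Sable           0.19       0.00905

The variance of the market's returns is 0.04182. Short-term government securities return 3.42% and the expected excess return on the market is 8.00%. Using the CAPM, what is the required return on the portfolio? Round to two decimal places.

β_Ingram = 0.09344 / 0.04182 = 2.2343
β_Ellery = 0.02995 / 0.04182 = 0.7162
β_Eskola = 0.03920 / 0.04182 = 0.9374
β_Galt = 0.03854 / 0.04182 = 0.9216
β_Jessop = 0.01985 / 0.04182 = 0.4747
β_Sable = 0.00905 / 0.04182 = 0.2164
β_P = Σ w_i β_i = 0.18×2.2343 + 0.20×0.7162 + 0.12×0.9374 + 0.21×0.9216 + 0.10×0.4747 + 0.19×0.2164 = 0.9400
E(R_P) = R_f + β_P × MRP = 3.42% + 0.9400 × 8.00% = 10.94%

10.94%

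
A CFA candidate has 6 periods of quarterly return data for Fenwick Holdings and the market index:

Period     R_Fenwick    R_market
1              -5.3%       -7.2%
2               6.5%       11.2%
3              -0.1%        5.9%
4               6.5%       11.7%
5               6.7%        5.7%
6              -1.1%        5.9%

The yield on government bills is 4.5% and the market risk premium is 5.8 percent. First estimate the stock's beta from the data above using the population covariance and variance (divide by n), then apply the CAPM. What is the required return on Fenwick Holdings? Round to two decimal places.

8.12%

Mean R_i = (-5.3 + 6.5 − 0.1 + 6.5 + 6.7 − 1.1) / 6 = 2.2000%
Mean R_m = (-7.2 + 11.2 + 5.9 + 11.7 + 5.7 + 5.9) / 6 = 5.5333%
Σ(R_i − R̄_i)(R_m − R̄_m) = 145.0800  ⇒  Cov = 145.0800 / 6 = 24.1800
Σ(R_m − R̄_m)² = 232.5733  ⇒  Var(R_m) = 232.5733 / 6 = 38.7622
β = Cov / Var(R_m) = 24.1800 / 38.7622 = 0.6238
E(R) = R_f + β × MRP = 4.5% + 0.6238 × 5.8% = 8.12%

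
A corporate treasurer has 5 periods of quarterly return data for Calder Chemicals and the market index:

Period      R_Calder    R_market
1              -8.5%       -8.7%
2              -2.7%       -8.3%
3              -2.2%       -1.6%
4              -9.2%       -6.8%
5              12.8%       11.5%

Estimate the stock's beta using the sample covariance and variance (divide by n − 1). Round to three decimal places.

0.984

Mean R_i = (-8.5 − 2.7 − 2.2 − 9.2 + 12.8) / 5 = -1.9600%
Mean R_m = (-8.7 − 8.3 − 1.6 − 6.8 + 11.5) / 5 = -2.7800%
Σ(R_i − R̄_i)(R_m − R̄_m) = 282.3960  ⇒  Cov = 282.3960 / 4 = 70.5990
Σ(R_m − R̄_m)² = 286.9880  ⇒  Var(R_m) = 286.9880 / 4 = 71.7470
β = Cov / Var(R_m) = 70.5990 / 71.7470 = 0.9840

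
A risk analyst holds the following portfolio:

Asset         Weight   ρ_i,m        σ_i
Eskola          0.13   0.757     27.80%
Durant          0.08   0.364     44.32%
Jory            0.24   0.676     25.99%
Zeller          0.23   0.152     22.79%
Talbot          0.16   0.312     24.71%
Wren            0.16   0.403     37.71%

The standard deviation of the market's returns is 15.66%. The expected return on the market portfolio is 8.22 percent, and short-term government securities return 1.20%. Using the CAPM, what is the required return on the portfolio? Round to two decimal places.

6.90%

β_Eskola = 0.757 × 27.80% / 15.66% = 1.3438
β_Durant = 0.364 × 44.32% / 15.66% = 1.0302
β_Jory = 0.676 × 25.99% / 15.66% = 1.1219
β_Zeller = 0.152 × 22.79% / 15.66% = 0.2212
β_Talbot = 0.312 × 24.71% / 15.66% = 0.4923
β_Wren = 0.403 × 37.71% / 15.66% = 0.9704
β_P = Σ w_i β_i = 0.13×1.3438 + 0.08×1.0302 + 0.24×1.1219 + 0.23×0.2212 + 0.16×0.4923 + 0.16×0.9704 = 0.8113
MRP = 8.22% − 1.20% = 7.02%
E(R_P) = R_f + β_P × MRP = 1.20% + 0.8113 × 7.02% = 6.90%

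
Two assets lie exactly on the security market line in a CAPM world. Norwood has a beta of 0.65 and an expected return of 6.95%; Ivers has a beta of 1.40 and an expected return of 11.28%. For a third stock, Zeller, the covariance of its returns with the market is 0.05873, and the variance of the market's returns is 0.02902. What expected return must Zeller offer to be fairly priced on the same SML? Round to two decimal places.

14.88%

MRP = (11.28% − 6.95%) / (1.40 − 0.65) = 5.7733%
R_f = 6.95% − 0.65 × 5.7733% = 3.1974%
β_Zeller = Cov / Var(R_m) = 0.05873 / 0.02902 = 2.0238
E(R_Zeller) = R_f + β × MRP = 3.1974% + 2.0238 × 5.7733% = 14.88%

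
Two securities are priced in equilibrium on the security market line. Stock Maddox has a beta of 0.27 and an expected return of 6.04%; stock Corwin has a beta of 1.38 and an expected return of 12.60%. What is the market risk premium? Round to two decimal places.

Both satisfy E(R) = R_f + β·MRP, so the slope of the SML is
MRP = (12.60% − 6.04%) / (1.38 − 0.27) = 6.56% / 1.11 = 5.9099%

5.91%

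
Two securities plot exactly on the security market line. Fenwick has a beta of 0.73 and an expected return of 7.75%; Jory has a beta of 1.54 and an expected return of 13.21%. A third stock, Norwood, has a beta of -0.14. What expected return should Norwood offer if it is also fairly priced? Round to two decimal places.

MRP (SML slope) = (13.21% − 7.75%) / (1.54 − 0.73) = 5.46% / 0.81 = 6.7407%
R_f (intercept) = 7.75% − 0.73 × 6.7407% = 2.8293%
E(R_Norwood) = R_f + β × MRP = 2.8293% + -0.14 × 6.7407% = 1.89%

1.89%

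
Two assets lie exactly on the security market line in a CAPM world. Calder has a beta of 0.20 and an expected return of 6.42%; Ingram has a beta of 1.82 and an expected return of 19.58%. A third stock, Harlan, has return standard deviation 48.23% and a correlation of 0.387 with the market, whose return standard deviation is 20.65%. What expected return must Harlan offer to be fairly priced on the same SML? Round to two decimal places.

12.14%

MRP = (19.58% − 6.42%) / (1.82 − 0.20) = 8.1235%
R_f = 6.42% − 0.20 × 8.1235% = 4.7953%
β_Harlan = ρ·σ_i/σ_m = 0.387 × 48.23 / 20.65 = 0.9039
E(R_Harlan) = R_f + β × MRP = 4.7953% + 0.9039 × 8.1235% = 12.14%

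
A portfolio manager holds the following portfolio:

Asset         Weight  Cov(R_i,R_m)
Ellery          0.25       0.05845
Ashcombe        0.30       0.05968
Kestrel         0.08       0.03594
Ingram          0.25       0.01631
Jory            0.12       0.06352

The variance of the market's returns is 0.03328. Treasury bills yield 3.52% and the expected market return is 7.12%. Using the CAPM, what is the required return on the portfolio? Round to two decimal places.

β_Ellery = 0.05845 / 0.03328 = 1.7563
β_Ashcombe = 0.05968 / 0.03328 = 1.7933
β_Kestrel = 0.03594 / 0.03328 = 1.0799
β_Ingram = 0.01631 / 0.03328 = 0.4901
β_Jory = 0.06352 / 0.03328 = 1.9087
β_P = Σ w_i β_i = 0.25×1.7563 + 0.30×1.7933 + 0.08×1.0799 + 0.25×0.4901 + 0.12×1.9087 = 1.4150
MRP = 7.12% − 3.52% = 3.60%
E(R_P) = R_f + β_P × MRP = 3.52% + 1.4150 × 3.60% = 8.61%

8.61%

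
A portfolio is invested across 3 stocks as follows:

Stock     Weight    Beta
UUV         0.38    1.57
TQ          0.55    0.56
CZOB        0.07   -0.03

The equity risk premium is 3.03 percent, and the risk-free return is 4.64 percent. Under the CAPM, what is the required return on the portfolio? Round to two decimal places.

β_P = Σ w_i β_i = 0.38×1.57 + 0.55×0.56 + 0.07×-0.03 = 0.9025
E(R_P) = R_f + β_P × MRP = 4.64% + 0.9025 × 3.03% = 7.37%

7.37%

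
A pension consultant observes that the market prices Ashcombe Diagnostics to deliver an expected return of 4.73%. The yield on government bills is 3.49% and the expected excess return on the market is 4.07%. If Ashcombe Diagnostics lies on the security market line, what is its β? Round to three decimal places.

β = (E(R) − R_f) / MRP = (4.73% − 3.49%) / 4.07% = 1.24% / 4.07% = 0.305

0.305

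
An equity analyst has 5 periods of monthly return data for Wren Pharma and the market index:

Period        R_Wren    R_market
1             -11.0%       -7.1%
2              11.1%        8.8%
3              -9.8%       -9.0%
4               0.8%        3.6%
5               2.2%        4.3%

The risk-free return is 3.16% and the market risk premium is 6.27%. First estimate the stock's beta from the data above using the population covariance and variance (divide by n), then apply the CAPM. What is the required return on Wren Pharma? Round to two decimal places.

Mean R_i = (-11.0 + 11.1 − 9.8 + 0.8 + 2.2) / 5 = -1.3400%
Mean R_m = (-7.1 + 8.8 − 9.0 + 3.6 + 4.3) / 5 = 0.1200%
Σ(R_i − R̄_i)(R_m − R̄_m) = 277.1240  ⇒  Cov = 277.1240 / 5 = 55.4248
Σ(R_m − R̄_m)² = 240.2280  ⇒  Var(R_m) = 240.2280 / 5 = 48.0456
β = Cov / Var(R_m) = 55.4248 / 48.0456 = 1.1536
E(R) = R_f + β × MRP = 3.16% + 1.1536 × 6.27% = 10.39%

10.39%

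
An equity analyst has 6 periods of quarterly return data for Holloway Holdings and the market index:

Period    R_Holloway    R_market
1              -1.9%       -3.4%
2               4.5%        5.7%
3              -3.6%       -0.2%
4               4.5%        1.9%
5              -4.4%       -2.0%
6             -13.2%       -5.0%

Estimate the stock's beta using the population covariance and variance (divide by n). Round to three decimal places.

1.451

Mean R_i = (-1.9 + 4.5 − 3.6 + 4.5 − 4.4 − 13.2) / 6 = -2.3500%
Mean R_m = (-3.4 + 5.7 − 0.2 + 1.9 − 2.0 − 5.0) / 6 = -0.5000%
Σ(R_i − R̄_i)(R_m − R̄_m) = 109.1300  ⇒  Cov = 109.1300 / 6 = 18.1883
Σ(R_m − R̄_m)² = 75.2000  ⇒  Var(R_m) = 75.2000 / 6 = 12.5333
β = Cov / Var(R_m) = 18.1883 / 12.5333 = 1.4512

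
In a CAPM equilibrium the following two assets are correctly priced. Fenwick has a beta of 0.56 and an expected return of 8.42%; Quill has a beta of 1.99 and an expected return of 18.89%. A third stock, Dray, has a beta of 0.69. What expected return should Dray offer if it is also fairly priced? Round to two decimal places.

9.37%

MRP (SML slope) = (18.89% − 8.42%) / (1.99 − 0.56) = 10.47% / 1.43 = 7.3217%
R_f (intercept) = 8.42% − 0.56 × 7.3217% = 4.3198%
E(R_Dray) = R_f + β × MRP = 4.3198% + 0.69 × 7.3217% = 9.37%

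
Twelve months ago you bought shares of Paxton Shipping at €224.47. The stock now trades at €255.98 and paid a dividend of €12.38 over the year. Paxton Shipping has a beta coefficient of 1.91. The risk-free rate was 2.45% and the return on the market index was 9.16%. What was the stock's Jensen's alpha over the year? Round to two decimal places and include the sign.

Realised HPR = (P1 + D1 − P0) / P0 = (255.98 + 12.38 − 224.47) / 224.47 = 43.89 / 224.47 = 19.5527%
MRP = 9.16% − 2.45% = 6.71%
CAPM required = R_f + β·MRP = 2.45% + 1.91 × 6.71% = 15.2661%
α = realised − required = 19.5527% − 15.2661% = +4.29%

+4.29%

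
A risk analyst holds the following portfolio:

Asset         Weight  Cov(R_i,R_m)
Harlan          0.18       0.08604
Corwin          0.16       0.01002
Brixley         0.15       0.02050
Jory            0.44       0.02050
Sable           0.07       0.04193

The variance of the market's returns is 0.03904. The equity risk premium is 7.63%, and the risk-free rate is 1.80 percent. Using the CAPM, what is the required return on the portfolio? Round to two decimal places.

8.08%

β_Harlan = 0.08604 / 0.03904 = 2.2039
β_Corwin = 0.01002 / 0.03904 = 0.2567
β_Brixley = 0.02050 / 0.03904 = 0.5251
β_Jory = 0.02050 / 0.03904 = 0.5251
β_Sable = 0.04193 / 0.03904 = 1.0740
β_P = Σ w_i β_i = 0.18×2.2039 + 0.16×0.2567 + 0.15×0.5251 + 0.44×0.5251 + 0.07×1.0740 = 0.8228
E(R_P) = R_f + β_P × MRP = 1.80% + 0.8228 × 7.63% = 8.08%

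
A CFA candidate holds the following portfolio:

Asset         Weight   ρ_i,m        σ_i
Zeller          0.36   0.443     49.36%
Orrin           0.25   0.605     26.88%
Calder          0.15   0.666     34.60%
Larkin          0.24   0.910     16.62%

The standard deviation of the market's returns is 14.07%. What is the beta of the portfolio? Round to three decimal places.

β_Zeller = 0.443 × 49.36% / 14.07% = 1.5541
β_Orrin = 0.605 × 26.88% / 14.07% = 1.1558
β_Calder = 0.666 × 34.60% / 14.07% = 1.6378
β_Larkin = 0.910 × 16.62% / 14.07% = 1.0749
β_P = Σ w_i β_i = 0.36×1.5541 + 0.25×1.1558 + 0.15×1.6378 + 0.24×1.0749 = 1.3521

1.352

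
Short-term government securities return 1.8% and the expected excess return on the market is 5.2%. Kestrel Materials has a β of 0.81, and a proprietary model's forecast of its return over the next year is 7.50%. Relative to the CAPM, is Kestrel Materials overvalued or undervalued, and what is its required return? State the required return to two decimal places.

Undervalued; required return 6.01%

Required return = R_f + β·MRP = 1.8% + 0.81 × 5.2% = 6.01%
Forecast 7.50% > required 6.01% → the stock plots above the SML → undervalued.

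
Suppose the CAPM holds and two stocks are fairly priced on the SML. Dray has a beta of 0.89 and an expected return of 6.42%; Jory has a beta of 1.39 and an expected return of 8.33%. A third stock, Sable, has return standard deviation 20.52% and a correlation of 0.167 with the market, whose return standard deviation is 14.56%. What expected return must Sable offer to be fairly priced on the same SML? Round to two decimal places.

MRP = (8.33% − 6.42%) / (1.39 − 0.89) = 3.8200%
R_f = 6.42% − 0.89 × 3.8200% = 3.0202%
β_Sable = ρ·σ_i/σ_m = 0.167 × 20.52 / 14.56 = 0.2354
E(R_Sable) = R_f + β × MRP = 3.0202% + 0.2354 × 3.8200% = 3.92%

3.92%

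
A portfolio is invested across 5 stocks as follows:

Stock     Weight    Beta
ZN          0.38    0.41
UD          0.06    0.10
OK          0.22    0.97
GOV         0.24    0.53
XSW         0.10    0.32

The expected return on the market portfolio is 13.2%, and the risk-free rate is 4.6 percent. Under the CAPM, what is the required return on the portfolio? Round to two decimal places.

β_P = Σ w_i β_i = 0.38×0.41 + 0.06×0.10 + 0.22×0.97 + 0.24×0.53 + 0.10×0.32 = 0.5344
MRP = 13.2% − 4.6% = 8.60%
E(R_P) = R_f + β_P × MRP = 4.6% + 0.5344 × 8.6% = 9.20%

9.20%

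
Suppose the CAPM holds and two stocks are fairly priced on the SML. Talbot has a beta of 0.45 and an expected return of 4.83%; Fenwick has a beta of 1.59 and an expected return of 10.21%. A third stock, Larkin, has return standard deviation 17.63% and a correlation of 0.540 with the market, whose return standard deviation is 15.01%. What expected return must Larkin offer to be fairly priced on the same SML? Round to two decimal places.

MRP = (10.21% − 4.83%) / (1.59 − 0.45) = 4.7193%
R_f = 4.83% − 0.45 × 4.7193% = 2.7063%
β_Larkin = ρ·σ_i/σ_m = 0.540 × 17.63 / 15.01 = 0.6343
E(R_Larkin) = R_f + β × MRP = 2.7063% + 0.6343 × 4.7193% = 5.70%

5.70%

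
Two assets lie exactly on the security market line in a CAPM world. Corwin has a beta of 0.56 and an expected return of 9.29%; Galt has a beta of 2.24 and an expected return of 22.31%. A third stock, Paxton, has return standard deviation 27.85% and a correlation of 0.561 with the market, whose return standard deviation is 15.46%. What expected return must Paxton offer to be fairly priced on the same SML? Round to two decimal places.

12.78%

MRP = (22.31% − 9.29%) / (2.24 − 0.56) = 7.7500%
R_f = 9.29% − 0.56 × 7.7500% = 4.9500%
β_Paxton = ρ·σ_i/σ_m = 0.561 × 27.85 / 15.46 = 1.0106
E(R_Paxton) = R_f + β × MRP = 4.9500% + 1.0106 × 7.7500% = 12.78%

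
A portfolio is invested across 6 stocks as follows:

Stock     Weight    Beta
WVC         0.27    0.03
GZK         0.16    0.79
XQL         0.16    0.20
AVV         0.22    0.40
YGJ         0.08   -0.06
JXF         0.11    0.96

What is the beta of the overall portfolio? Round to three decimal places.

0.355

β_P = Σ w_i β_i = 0.27×0.03 + 0.16×0.79 + 0.16×0.20 + 0.22×0.40 + 0.08×-0.06 + 0.11×0.96 = 0.3553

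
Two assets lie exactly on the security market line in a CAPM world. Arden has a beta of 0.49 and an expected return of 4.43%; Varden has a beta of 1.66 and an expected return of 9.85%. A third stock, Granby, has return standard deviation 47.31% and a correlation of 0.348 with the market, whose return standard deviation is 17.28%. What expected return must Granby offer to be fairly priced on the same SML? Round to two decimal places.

MRP = (9.85% − 4.43%) / (1.66 − 0.49) = 4.6325%
R_f = 4.43% − 0.49 × 4.6325% = 2.1601%
β_Granby = ρ·σ_i/σ_m = 0.348 × 47.31 / 17.28 = 0.9528
E(R_Granby) = R_f + β × MRP = 2.1601% + 0.9528 × 4.6325% = 6.57%

6.57%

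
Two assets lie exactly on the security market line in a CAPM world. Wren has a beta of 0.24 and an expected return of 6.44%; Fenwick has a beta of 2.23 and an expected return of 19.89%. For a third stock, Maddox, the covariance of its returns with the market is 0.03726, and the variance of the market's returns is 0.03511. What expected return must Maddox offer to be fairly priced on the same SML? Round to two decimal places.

11.99%

MRP = (19.89% − 6.44%) / (2.23 − 0.24) = 6.7588%
R_f = 6.44% − 0.24 × 6.7588% = 4.8179%
β_Maddox = Cov / Var(R_m) = 0.03726 / 0.03511 = 1.0612
E(R_Maddox) = R_f + β × MRP = 4.8179% + 1.0612 × 6.7588% = 11.99%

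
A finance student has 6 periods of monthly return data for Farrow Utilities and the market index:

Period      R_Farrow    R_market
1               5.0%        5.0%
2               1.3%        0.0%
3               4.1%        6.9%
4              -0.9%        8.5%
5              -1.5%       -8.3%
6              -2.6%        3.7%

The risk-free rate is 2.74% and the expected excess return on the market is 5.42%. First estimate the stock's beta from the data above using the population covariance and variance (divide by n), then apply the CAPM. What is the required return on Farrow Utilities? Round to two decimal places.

Mean R_i = (5.0 + 1.3 + 4.1 − 0.9 − 1.5 − 2.6) / 6 = 0.9000%
Mean R_m = (5.0 + 0.0 + 6.9 + 8.5 − 8.3 + 3.7) / 6 = 2.6333%
Σ(R_i − R̄_i)(R_m − R̄_m) = 34.2500  ⇒  Cov = 34.2500 / 6 = 5.7083
Σ(R_m − R̄_m)² = 185.8333  ⇒  Var(R_m) = 185.8333 / 6 = 30.9722
β = Cov / Var(R_m) = 5.7083 / 30.9722 = 0.1843
E(R) = R_f + β × MRP = 2.74% + 0.1843 × 5.42% = 3.74%

3.74%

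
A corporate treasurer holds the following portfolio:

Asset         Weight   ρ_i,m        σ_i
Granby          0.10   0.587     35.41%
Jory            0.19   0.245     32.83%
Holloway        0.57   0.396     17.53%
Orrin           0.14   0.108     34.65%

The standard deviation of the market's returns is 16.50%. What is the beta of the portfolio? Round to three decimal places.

0.490

β_Granby = 0.587 × 35.41% / 16.50% = 1.2597
β_Jory = 0.245 × 32.83% / 16.50% = 0.4875
β_Holloway = 0.396 × 17.53% / 16.50% = 0.4207
β_Orrin = 0.108 × 34.65% / 16.50% = 0.2268
β_P = Σ w_i β_i = 0.10×1.2597 + 0.19×0.4875 + 0.57×0.4207 + 0.14×0.2268 = 0.4901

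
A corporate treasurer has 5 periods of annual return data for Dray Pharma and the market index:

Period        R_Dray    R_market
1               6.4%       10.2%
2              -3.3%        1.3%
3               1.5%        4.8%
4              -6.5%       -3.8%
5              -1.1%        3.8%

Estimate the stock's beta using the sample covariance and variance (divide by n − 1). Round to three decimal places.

0.942

Mean R_i = (6.4 − 3.3 + 1.5 − 6.5 − 1.1) / 5 = -0.6000%
Mean R_m = (10.2 + 1.3 + 4.8 − 3.8 + 3.8) / 5 = 3.2600%
Σ(R_i − R̄_i)(R_m − R̄_m) = 98.4900  ⇒  Cov = 98.4900 / 4 = 24.6225
Σ(R_m − R̄_m)² = 104.5120  ⇒  Var(R_m) = 104.5120 / 4 = 26.1280
β = Cov / Var(R_m) = 24.6225 / 26.1280 = 0.9424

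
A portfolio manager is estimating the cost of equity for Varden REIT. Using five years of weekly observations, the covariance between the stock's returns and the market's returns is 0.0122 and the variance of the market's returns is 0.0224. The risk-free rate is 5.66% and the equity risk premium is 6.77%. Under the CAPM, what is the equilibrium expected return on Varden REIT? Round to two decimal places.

β = Cov(R_i, R_m) / Var(R_m) = 0.0122 / 0.0224 = 0.5446
E(R) = R_f + β × MRP = 5.66% + 0.5446 × 6.77% = 9.35%

9.35%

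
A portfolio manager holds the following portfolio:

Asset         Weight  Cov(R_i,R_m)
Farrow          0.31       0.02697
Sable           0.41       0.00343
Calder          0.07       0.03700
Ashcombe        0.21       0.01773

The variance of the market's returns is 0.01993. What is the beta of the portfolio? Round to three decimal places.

0.807

β_Farrow = 0.02697 / 0.01993 = 1.3532
β_Sable = 0.00343 / 0.01993 = 0.1721
β_Calder = 0.03700 / 0.01993 = 1.8565
β_Ashcombe = 0.01773 / 0.01993 = 0.8896
β_P = Σ w_i β_i = 0.31×1.3532 + 0.41×0.1721 + 0.07×1.8565 + 0.21×0.8896 = 0.8068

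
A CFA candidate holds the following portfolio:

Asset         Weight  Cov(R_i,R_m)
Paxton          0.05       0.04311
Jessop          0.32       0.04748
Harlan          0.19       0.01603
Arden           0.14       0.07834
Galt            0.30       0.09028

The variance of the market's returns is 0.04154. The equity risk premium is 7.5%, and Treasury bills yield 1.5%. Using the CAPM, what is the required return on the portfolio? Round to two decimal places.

12.05%

β_Paxton = 0.04311 / 0.04154 = 1.0378
β_Jessop = 0.04748 / 0.04154 = 1.1430
β_Harlan = 0.01603 / 0.04154 = 0.3859
β_Arden = 0.07834 / 0.04154 = 1.8859
β_Galt = 0.09028 / 0.04154 = 2.1733
β_P = Σ w_i β_i = 0.05×1.0378 + 0.32×1.1430 + 0.19×0.3859 + 0.14×1.8859 + 0.30×2.1733 = 1.4070
E(R_P) = R_f + β_P × MRP = 1.5% + 1.4070 × 7.5% = 12.05%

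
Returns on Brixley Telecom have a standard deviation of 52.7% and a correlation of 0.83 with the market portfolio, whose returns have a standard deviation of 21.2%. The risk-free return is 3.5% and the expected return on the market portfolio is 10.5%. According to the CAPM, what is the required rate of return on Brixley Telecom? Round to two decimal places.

17.94%

β = ρ × σ_i / σ_m = 0.83 × 52.7% / 21.2% = 2.0633
MRP = 10.5% − 3.5% = 7.00%
E(R) = 3.5% + 2.0633 × 7.0% = 17.94%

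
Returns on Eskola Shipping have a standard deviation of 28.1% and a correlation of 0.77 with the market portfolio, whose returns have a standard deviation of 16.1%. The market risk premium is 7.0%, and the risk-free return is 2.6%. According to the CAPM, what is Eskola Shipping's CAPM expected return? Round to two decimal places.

12.01%

β = ρ × σ_i / σ_m = 0.77 × 28.1% / 16.1% = 1.3439
E(R) = 2.6% + 1.3439 × 7.0% = 12.01%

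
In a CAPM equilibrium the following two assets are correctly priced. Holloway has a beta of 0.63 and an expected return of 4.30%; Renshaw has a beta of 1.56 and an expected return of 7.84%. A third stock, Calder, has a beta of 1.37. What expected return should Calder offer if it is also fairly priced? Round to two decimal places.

7.12%

MRP (SML slope) = (7.84% − 4.30%) / (1.56 − 0.63) = 3.54% / 0.93 = 3.8065%
R_f (intercept) = 4.30% − 0.63 × 3.8065% = 1.9019%
E(R_Calder) = R_f + β × MRP = 1.9019% + 1.37 × 3.8065% = 7.12%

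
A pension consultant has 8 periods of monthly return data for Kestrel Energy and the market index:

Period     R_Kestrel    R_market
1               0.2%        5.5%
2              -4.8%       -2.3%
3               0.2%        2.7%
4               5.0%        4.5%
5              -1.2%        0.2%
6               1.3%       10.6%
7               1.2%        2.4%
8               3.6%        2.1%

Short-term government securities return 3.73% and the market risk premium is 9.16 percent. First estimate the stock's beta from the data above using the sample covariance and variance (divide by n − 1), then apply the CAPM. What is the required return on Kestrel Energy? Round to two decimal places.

7.42%

Mean R_i = (0.2 − 4.8 + 0.2 + 5.0 − 1.2 + 1.3 + 1.2 + 3.6) / 8 = 0.6875%
Mean R_m = (5.5 − 2.3 + 2.7 + 4.5 + 0.2 + 10.6 + 2.4 + 2.1) / 8 = 3.2125%
Σ(R_i − R̄_i)(R_m − R̄_m) = 41.4913  ⇒  Cov = 41.4913 / 7 = 5.9273
Σ(R_m − R̄_m)² = 103.0888  ⇒  Var(R_m) = 103.0888 / 7 = 14.7270
β = Cov / Var(R_m) = 5.9273 / 14.7270 = 0.4025
E(R) = R_f + β × MRP = 3.73% + 0.4025 × 9.16% = 7.42%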